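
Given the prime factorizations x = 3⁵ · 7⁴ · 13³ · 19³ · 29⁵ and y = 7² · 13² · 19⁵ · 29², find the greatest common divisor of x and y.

min exponent per shared prime: 7² · 13² · 19³ · 29² = 47768277739

47768277739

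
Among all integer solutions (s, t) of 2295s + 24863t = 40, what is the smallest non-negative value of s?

Reduce mod 24863: 2295s ≡ 40 (mod 24863). With g = gcd(2295, 24863) = 1 dividing 40, divide through: 2295s ≡ 40 (mod 24863).
Since gcd(2295, 24863) = 1, s ≡ 40·(2295)⁻¹ ≡ 7421 (mod 24863). Smallest non-negative: 7421.

7421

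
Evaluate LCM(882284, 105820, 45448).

82590605240

882284 = 2² · 13 · 19² · 47; 105820 = 2² · 5 · 11 · 13 · 37; 45448 = 2³ · 13 · 19 · 23
lcm takes max exponent of each prime: 2³ · 5 · 11 · 13 · 19² · 23 · 37 · 47 = 82590605240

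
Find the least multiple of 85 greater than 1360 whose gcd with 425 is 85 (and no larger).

1445

425 = 85·5. Any m with gcd(m, 425) = 85 is a multiple of 85, say 85s, with s coprime to 5.
Need s > 1360/85, so s ≥ 17. First s ≥ 17 with gcd(s, 5) = 1 is s = 17. Thus m = 85·17 = 1445.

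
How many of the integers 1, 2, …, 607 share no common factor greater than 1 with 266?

247

266 = 2·7·19. Inclusion–exclusion on these primes:
607 − ⌊607/2⌋ − ⌊607/7⌋ − ⌊607/19⌋ + ⌊607/14⌋ + ⌊607/38⌋ + ⌊607/133⌋ − ⌊607/266⌋ = 247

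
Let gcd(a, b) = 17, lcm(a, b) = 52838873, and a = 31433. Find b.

28577

a·b = gcd·lcm = 17·52838873 = 898260841, so b = 898260841/31433 = 28577.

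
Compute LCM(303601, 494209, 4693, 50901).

761849366577

303601 = 19² · 29²; 494209 = 19² · 37²; 4693 = 13 · 19²; 50901 = 3 · 19² · 47
lcm takes max exponent of each prime: 3 · 13 · 19² · 29² · 37² · 47 = 761849366577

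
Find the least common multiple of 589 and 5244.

162564

589 = 19 · 31; 5244 = 2² · 3 · 19 · 23
max exponents: 2² · 3 · 19 · 23 · 31 = 162564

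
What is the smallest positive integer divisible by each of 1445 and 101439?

507195

gcd first: 101439 = 70·1445 + 289; 1445 = 5·289 + 0 → gcd = 289
lcm = 1445·101439/gcd = 146579355/289 = 507195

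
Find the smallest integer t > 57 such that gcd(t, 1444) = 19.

95

1444 = 19·76. Any t with gcd(t, 1444) = 19 is a multiple of 19, say 19s, with s coprime to 76.
Need s > 57/19, so s ≥ 4. First s ≥ 4 with gcd(s, 76) = 1 is s = 5. Thus t = 19·5 = 95.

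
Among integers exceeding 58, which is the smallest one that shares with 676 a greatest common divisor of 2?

62

676 = 2·338. Any x with gcd(x, 676) = 2 is a multiple of 2, say 2s, with s coprime to 338.
Need s > 58/2, so s ≥ 30. First s ≥ 30 with gcd(s, 338) = 1 is s = 31. Thus x = 2·31 = 62.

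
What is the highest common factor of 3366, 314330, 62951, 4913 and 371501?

gcd(3366, 314330): 314330 = 93·3366 + 1292; 3366 = 2·1292 + 782; 1292 = 1·782 + 510; 782 = 1·510 + 272; 510 = 1·272 + 238; 272 = 1·238 + 34; 238 = 7·34 + 0 → 34
gcd(34, 62951): 62951 = 1851·34 + 17; 34 = 2·17 + 0 → 17
gcd(17, 4913): 4913 = 289·17 + 0 → 17
gcd(17, 371501): 371501 = 21853·17 + 0 → 17

17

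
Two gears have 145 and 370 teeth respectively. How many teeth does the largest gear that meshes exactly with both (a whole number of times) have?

5

Euclid: 370 = 2·145 + 80; 145 = 1·80 + 65; 80 = 1·65 + 15; 65 = 4·15 + 5; 15 = 3·5 + 0. Last nonzero remainder: 5.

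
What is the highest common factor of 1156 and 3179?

1156 = 2² · 17²
3179 = 11 · 17²
Common: 17² = 289

289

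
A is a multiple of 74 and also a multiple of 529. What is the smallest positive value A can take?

74 = 2 · 37; 529 = 23²
max exponents: 2 · 23² · 37 = 39146

39146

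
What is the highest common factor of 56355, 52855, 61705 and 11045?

5

56355 = 3 · 5 · 13 · 17²; 52855 = 5 · 11 · 31²; 61705 = 5 · 7 · 41 · 43; 11045 = 5 · 47²
gcd takes min exponent of each prime: 5 = 5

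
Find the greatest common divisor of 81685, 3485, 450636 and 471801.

17

81685 = 5 · 17 · 31²; 3485 = 5 · 17 · 41; 450636 = 2² · 3 · 17 · 47²; 471801 = 3 · 11 · 17 · 29²
gcd takes min exponent of each prime: 17 = 17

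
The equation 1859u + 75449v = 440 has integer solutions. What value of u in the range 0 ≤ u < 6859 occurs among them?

2963

Reduce mod 75449: 1859u ≡ 440 (mod 75449). With g = gcd(1859, 75449) = 11 dividing 440, divide through: 169u ≡ 40 (mod 6859).
Since gcd(169, 6859) = 1, u ≡ 40·(169)⁻¹ ≡ 2963 (mod 6859). Smallest non-negative: 2963.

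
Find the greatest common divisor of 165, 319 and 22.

gcd(165, 319): 319 = 1·165 + 154; 165 = 1·154 + 11; 154 = 14·11 + 0 → 11
gcd(11, 22): 22 = 2·11 + 0 → 11

11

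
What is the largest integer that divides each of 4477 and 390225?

4477 = 11² · 37
390225 = 3 · 5² · 11² · 43
Common: 11² = 121

121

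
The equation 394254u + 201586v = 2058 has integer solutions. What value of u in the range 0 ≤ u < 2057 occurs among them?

158

Euclid: 394254 = 1·201586 + 192668; 201586 = 1·192668 + 8918; 192668 = 21·8918 + 5390; 8918 = 1·5390 + 3528; 5390 = 1·3528 + 1862; 3528 = 1·1862 + 1666; 1862 = 1·1666 + 196; 1666 = 8·196 + 98; 196 = 2·98 + 0 → gcd = 98; 2058 = 98·21.
Back-substitution yields 394254·(-972) + 201586·(1901) = 98, so one solution is u = -972·21 = -20412, v = 1901·21 = 39921.
Solutions in u differ by 201586/98 = 2057; the one in [0, 2057) is -20412 mod 2057 = 158.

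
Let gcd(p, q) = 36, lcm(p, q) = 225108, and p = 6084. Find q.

p·q = gcd·lcm = 36·225108 = 8103888, so q = 8103888/6084 = 1332.

1332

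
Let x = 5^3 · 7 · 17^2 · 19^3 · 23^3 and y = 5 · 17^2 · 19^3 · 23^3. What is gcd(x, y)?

120590239585

min exponent per shared prime: 5 · 17^2 · 19^3 · 23^3 = 120590239585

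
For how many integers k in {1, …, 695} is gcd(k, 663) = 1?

Prime factors of 663: 3, 13, 17. Count integers ≤ 695 divisible by none of them.
By inclusion–exclusion: 695 − ⌊695/3⌋ − ⌊695/13⌋ − ⌊695/17⌋ + ⌊695/39⌋ + ⌊695/51⌋ + ⌊695/221⌋ − ⌊695/663⌋ = 403.

403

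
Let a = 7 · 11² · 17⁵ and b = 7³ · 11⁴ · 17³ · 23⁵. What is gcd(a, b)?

min exponent per shared prime: 7 · 11² · 17³ = 4161311

4161311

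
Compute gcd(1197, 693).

Euclid: 1197 = 1·693 + 504; 693 = 1·504 + 189; 504 = 2·189 + 126; 189 = 1·126 + 63; 126 = 2·63 + 0. Last nonzero remainder: 63.

63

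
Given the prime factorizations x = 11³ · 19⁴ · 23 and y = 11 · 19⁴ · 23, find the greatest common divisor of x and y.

32971213

min exponent per shared prime: 11 · 19⁴ · 23 = 32971213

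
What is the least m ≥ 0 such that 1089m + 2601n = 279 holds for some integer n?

177

gcd(1089, 2601) = 9 (Euclid: 2601 = 2·1089 + 423; 1089 = 2·423 + 243; 423 = 1·243 + 180; 243 = 1·180 + 63; 180 = 2·63 + 54; 63 = 1·54 + 9; 54 = 6·9 + 0), and 9 | 279.
Extended Euclid: 1089·(43) + 2601·(-18) = 9. Scale by 31: m₀ = 1333.
General solution m = m₀ + 289t; reducing mod 289 gives m = 177 (and n = -74).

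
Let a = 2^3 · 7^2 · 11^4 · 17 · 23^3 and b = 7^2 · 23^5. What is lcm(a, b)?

627978693759032

max exponent per prime: 2^3 · 7^2 · 11^4 · 17 · 23^5 = 627978693759032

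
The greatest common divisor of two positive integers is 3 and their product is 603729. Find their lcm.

Since gcd(a,b)·lcm(a,b) = ab, lcm = 603729/3 = 201243.

201243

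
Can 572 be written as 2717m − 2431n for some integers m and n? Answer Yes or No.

Yes

gcd(2717, 2431): 2717 = 1·2431 + 286; 2431 = 8·286 + 143; 286 = 2·143 + 0 → 143
143 divides 572, so a solution exists.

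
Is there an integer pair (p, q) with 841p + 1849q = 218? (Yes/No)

Yes

gcd(841, 1849): 1849 = 2·841 + 167; 841 = 5·167 + 6; 167 = 27·6 + 5; 6 = 1·5 + 1; 5 = 5·1 + 0 → 1
1 divides 218, so a solution exists.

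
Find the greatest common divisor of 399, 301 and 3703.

7

gcd(399, 301): 399 = 1·301 + 98; 301 = 3·98 + 7; 98 = 14·7 + 0 → 7
gcd(7, 3703): 3703 = 529·7 + 0 → 7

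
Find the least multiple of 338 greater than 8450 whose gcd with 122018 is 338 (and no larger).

8788

gcd(k, 122018) = 338 forces 338 | k; write k = 338s. Then gcd(338s, 338·361) = 338·gcd(s, 361), so need gcd(s, 361) = 1.
338s > 8450 gives s ≥ 26. The least s ≥ 26 coprime to 361 is 26, so k = 338·26 = 8788.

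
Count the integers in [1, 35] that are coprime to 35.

24

35 = 5·7. Inclusion–exclusion on these primes:
35 − ⌊35/5⌋ − ⌊35/7⌋ + ⌊35/35⌋ = 24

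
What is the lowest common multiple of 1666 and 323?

31654

1666 = 2 · 7² · 17; 323 = 17 · 19
max exponents: 2 · 7² · 17 · 19 = 31654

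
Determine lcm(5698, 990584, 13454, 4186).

5698 = 2 · 7 · 11 · 37; 990584 = 2³ · 7³ · 19²; 13454 = 2 · 7 · 31²; 4186 = 2 · 7 · 13 · 23
lcm takes max exponent of each prime: 2³ · 7³ · 11 · 13 · 19² · 23 · 31² · 37 = 115845800302232

115845800302232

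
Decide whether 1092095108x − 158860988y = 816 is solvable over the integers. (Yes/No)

By Bézout, 1092095108x − 158860988y = 816 has integer solutions iff gcd(1092095108, 158860988) | 816.
Euclid: 1092095108 = 6·158860988 + 138929180; 158860988 = 1·138929180 + 19931808; 138929180 = 6·19931808 + 19338332; 19931808 = 1·19338332 + 593476; 19338332 = 32·593476 + 347100; 593476 = 1·347100 + 246376; 347100 = 1·246376 + 100724; 246376 = 2·100724 + 44928; 100724 = 2·44928 + 10868; 44928 = 4·10868 + 1456; 10868 = 7·1456 + 676; 1456 = 2·676 + 104; 676 = 6·104 + 52; 104 = 2·52 + 0. gcd = 52; 816 mod 52 = 36. No.

No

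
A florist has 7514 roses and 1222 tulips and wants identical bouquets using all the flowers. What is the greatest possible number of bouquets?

7514 = 2 · 13 · 17²
1222 = 2 · 13 · 47
Common: 2 · 13 = 26

26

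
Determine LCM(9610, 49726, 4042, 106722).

548238250603890

lcm(9610, 49726) = 9610·49726/gcd = 477866860/2 = 238933430
lcm(238933430, 4042) = 238933430·4042/gcd = 965768924060/94 = 10274137490
lcm(10274137490, 106722) = 10274137490·106722/gcd = 1096476501207780/2 = 548238250603890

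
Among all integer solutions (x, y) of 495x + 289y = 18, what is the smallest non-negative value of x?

Euclid: 495 = 1·289 + 206; 289 = 1·206 + 83; 206 = 2·83 + 40; 83 = 2·40 + 3; 40 = 13·3 + 1; 3 = 3·1 + 0 → gcd = 1; 18 = 1·18.
Back-substitution yields 495·(94) + 289·(-161) = 1, so one solution is x = 94·18 = 1692, y = -161·18 = -2898.
Solutions in x differ by 289/1 = 289; the one in [0, 289) is 1692 mod 289 = 247.

247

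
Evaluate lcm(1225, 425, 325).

1225 = 5² · 7²; 425 = 5² · 17; 325 = 5² · 13
lcm takes max exponent of each prime: 5² · 7² · 13 · 17 = 270725

270725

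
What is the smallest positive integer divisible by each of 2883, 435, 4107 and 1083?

206596659315

2883 = 3 · 31²; 435 = 3 · 5 · 29; 4107 = 3 · 37²; 1083 = 3 · 19²
lcm takes max exponent of each prime: 3 · 5 · 19² · 29 · 31² · 37² = 206596659315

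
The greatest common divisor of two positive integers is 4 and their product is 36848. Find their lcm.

For any two positive integers, gcd × lcm equals their product. Hence lcm = 36848 / 4 = 9212.

9212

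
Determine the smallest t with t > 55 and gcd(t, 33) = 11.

77

Multiples of 11 above 55: 11·6, 11·7, … . Need the cofactor coprime to 33/11 = 3.
Checking s = 6, 7, … the first with gcd(s, 3) = 1 is s = 7, giving 77.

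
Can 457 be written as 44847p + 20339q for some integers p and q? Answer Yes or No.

By Bézout, 44847p + 20339q = 457 has integer solutions iff gcd(44847, 20339) | 457.
Euclid: 44847 = 2·20339 + 4169; 20339 = 4·4169 + 3663; 4169 = 1·3663 + 506; 3663 = 7·506 + 121; 506 = 4·121 + 22; 121 = 5·22 + 11; 22 = 2·11 + 0. gcd = 11; 457 mod 11 = 6. No.

No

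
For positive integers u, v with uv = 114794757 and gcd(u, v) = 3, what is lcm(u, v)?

gcd·lcm = product, so lcm = 114794757/3 = 38264919.

38264919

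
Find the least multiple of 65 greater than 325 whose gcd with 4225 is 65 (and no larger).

Multiples of 65 above 325: 65·6, 65·7, … . Need the cofactor coprime to 4225/65 = 65.
Checking s = 6, 7, … the first with gcd(s, 65) = 1 is s = 6, giving 390.

390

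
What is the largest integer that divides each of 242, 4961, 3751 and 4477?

121

242 = 2 · 11²; 4961 = 11² · 41; 3751 = 11² · 31; 4477 = 11² · 37
gcd takes min exponent of each prime: 11² = 121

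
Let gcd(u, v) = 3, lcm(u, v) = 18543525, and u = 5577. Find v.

9975

u·v = gcd·lcm = 3·18543525 = 55630575, so v = 55630575/5577 = 9975.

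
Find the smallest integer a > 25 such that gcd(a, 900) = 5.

35

900 = 5·180. Any a with gcd(a, 900) = 5 is a multiple of 5, say 5s, with s coprime to 180.
Need s > 25/5, so s ≥ 6. First s ≥ 6 with gcd(s, 180) = 1 is s = 7. Thus a = 5·7 = 35.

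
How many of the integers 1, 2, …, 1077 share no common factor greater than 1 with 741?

628

Prime factors of 741: 3, 13, 19. Count integers ≤ 1077 divisible by none of them.
By inclusion–exclusion: 1077 − ⌊1077/3⌋ − ⌊1077/13⌋ − ⌊1077/19⌋ + ⌊1077/39⌋ + ⌊1077/57⌋ + ⌊1077/247⌋ − ⌊1077/741⌋ = 628.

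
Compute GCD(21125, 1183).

169

21125 = 5³ · 13²
1183 = 7 · 13²
Common: 13² = 169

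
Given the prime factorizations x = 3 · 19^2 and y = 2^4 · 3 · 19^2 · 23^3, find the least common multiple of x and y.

210829776

max exponent per prime: 2^4 · 3 · 19^2 · 23^3 = 210829776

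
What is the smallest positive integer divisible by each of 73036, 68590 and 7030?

4877709260

lcm(73036, 68590) = 73036·68590/gcd = 5009539240/38 = 131829980
lcm(131829980, 7030) = 131829980·7030/gcd = 926764759400/190 = 4877709260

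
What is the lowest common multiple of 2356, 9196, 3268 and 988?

159357484

lcm(2356, 9196) = 2356·9196/gcd = 21665776/76 = 285076
lcm(285076, 3268) = 285076·3268/gcd = 931628368/76 = 12258268
lcm(12258268, 988) = 12258268·988/gcd = 12111168784/76 = 159357484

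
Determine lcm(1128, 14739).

5541864

1128 = 2³ · 3 · 47; 14739 = 3 · 17³
max exponents: 2³ · 3 · 17³ · 47 = 5541864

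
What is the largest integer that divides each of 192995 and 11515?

192995 = 5 · 11³ · 29
11515 = 5 · 7² · 47
Common: 5 = 5

5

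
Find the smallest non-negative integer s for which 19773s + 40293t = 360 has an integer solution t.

3613

gcd(19773, 40293) = 9 (Euclid: 40293 = 2·19773 + 747; 19773 = 26·747 + 351; 747 = 2·351 + 45; 351 = 7·45 + 36; 45 = 1·36 + 9; 36 = 4·9 + 0), and 9 | 360.
Extended Euclid: 19773·(-917) + 40293·(450) = 9. Scale by 40: s₀ = -36680.
General solution s = s₀ + 4477k; reducing mod 4477 gives s = 3613 (and t = -1773).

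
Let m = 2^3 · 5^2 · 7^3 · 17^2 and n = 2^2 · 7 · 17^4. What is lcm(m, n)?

5729540600

max exponent per prime: 2^3 · 5^2 · 7^3 · 17^4 = 5729540600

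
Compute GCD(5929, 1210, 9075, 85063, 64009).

121

gcd(5929, 1210): 5929 = 4·1210 + 1089; 1210 = 1·1089 + 121; 1089 = 9·121 + 0 → 121
gcd(121, 9075): 9075 = 75·121 + 0 → 121
gcd(121, 85063): 85063 = 703·121 + 0 → 121
gcd(121, 64009): 64009 = 529·121 + 0 → 121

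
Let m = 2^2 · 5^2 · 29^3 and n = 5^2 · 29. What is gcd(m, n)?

min exponent per shared prime: 5^2 · 29 = 725

725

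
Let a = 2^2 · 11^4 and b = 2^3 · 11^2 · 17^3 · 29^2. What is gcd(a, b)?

484

min exponent per shared prime: 2^2 · 11^2 = 484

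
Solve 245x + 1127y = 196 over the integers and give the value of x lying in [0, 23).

gcd(245, 1127) = 49 (Euclid: 1127 = 4·245 + 147; 245 = 1·147 + 98; 147 = 1·98 + 49; 98 = 2·49 + 0), and 49 | 196.
Extended Euclid: 245·(-9) + 1127·(2) = 49. Scale by 4: x₀ = -36.
General solution x = x₀ + 23t; reducing mod 23 gives x = 10 (and y = -2).

10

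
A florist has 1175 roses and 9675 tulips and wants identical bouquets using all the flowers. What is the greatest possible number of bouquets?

1175 = 5² · 47
9675 = 3² · 5² · 43
Common: 5² = 25

25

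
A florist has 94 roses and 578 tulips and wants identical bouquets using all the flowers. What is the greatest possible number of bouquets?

94 = 2 · 47
578 = 2 · 17²
Common: 2 = 2

2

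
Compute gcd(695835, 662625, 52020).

45

gcd(695835, 662625): 695835 = 1·662625 + 33210; 662625 = 19·33210 + 31635; 33210 = 1·31635 + 1575; 31635 = 20·1575 + 135; 1575 = 11·135 + 90; 135 = 1·90 + 45; 90 = 2·45 + 0 → 45
gcd(45, 52020): 52020 = 1156·45 + 0 → 45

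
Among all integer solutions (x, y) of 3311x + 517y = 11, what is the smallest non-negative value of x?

5

Euclid: 3311 = 6·517 + 209; 517 = 2·209 + 99; 209 = 2·99 + 11; 99 = 9·11 + 0 → gcd = 11; 11 = 11·1.
Back-substitution yields 3311·(5) + 517·(-32) = 11, so one solution is x = 5·1 = 5, y = -32·1 = -32.
Solutions in x differ by 517/11 = 47; the one in [0, 47) is 5 mod 47 = 5.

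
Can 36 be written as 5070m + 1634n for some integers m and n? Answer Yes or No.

gcd(5070, 1634): 5070 = 3·1634 + 168; 1634 = 9·168 + 122; 168 = 1·122 + 46; 122 = 2·46 + 30; 46 = 1·30 + 16; 30 = 1·16 + 14; 16 = 1·14 + 2; 14 = 7·2 + 0 → 2
2 divides 36, so a solution exists.

Yes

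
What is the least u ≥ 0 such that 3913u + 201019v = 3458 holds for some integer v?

155

Euclid: 201019 = 51·3913 + 1456; 3913 = 2·1456 + 1001; 1456 = 1·1001 + 455; 1001 = 2·455 + 91; 455 = 5·91 + 0 → gcd = 91; 3458 = 91·38.
Back-substitution yields 3913·(411) + 201019·(-8) = 91, so one solution is u = 411·38 = 15618, v = -8·38 = -304.
Solutions in u differ by 201019/91 = 2209; the one in [0, 2209) is 15618 mod 2209 = 155.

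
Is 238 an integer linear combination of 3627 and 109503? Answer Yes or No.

No

gcd(3627, 109503): 109503 = 30·3627 + 693; 3627 = 5·693 + 162; 693 = 4·162 + 45; 162 = 3·45 + 27; 45 = 1·27 + 18; 27 = 1·18 + 9; 18 = 2·9 + 0 → 9
9 does not divide 238, so a solution does not exist.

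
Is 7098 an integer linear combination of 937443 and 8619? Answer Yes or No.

By Bézout, 937443x − 8619y = 7098 has integer solutions iff gcd(937443, 8619) | 7098.
Euclid: 937443 = 108·8619 + 6591; 8619 = 1·6591 + 2028; 6591 = 3·2028 + 507; 2028 = 4·507 + 0. gcd = 507; 7098 mod 507 = 0. Yes.

Yes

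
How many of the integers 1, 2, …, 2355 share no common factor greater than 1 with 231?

231 = 3·7·11. Inclusion–exclusion on these primes:
2355 − ⌊2355/3⌋ − ⌊2355/7⌋ − ⌊2355/11⌋ + ⌊2355/21⌋ + ⌊2355/33⌋ + ⌊2355/77⌋ − ⌊2355/231⌋ = 1223

1223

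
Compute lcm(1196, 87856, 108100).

1196 = 2² · 13 · 23; 87856 = 2⁴ · 17² · 19; 108100 = 2² · 5² · 23 · 47
lcm takes max exponent of each prime: 2⁴ · 5² · 13 · 17² · 19 · 23 · 47 = 30866009200

30866009200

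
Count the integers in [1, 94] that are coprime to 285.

48

Prime factors of 285: 3, 5, 19. Count integers ≤ 94 divisible by none of them.
By inclusion–exclusion: 94 − ⌊94/3⌋ − ⌊94/5⌋ − ⌊94/19⌋ + ⌊94/15⌋ + ⌊94/57⌋ + ⌊94/95⌋ − ⌊94/285⌋ = 48.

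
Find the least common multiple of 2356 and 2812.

87172

gcd first: 2812 = 1·2356 + 456; 2356 = 5·456 + 76; 456 = 6·76 + 0 → gcd = 76
lcm = 2356·2812/gcd = 6625072/76 = 87172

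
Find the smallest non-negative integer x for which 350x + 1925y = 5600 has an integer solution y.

5

Reduce mod 1925: 350x ≡ 5600 (mod 1925). With g = gcd(350, 1925) = 175 dividing 5600, divide through: 2x ≡ 32 (mod 11).
Since gcd(2, 11) = 1, x ≡ 32·(2)⁻¹ ≡ 5 (mod 11). Smallest non-negative: 5.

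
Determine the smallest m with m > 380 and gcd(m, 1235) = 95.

475

Multiples of 95 above 380: 95·5, 95·6, … . Need the cofactor coprime to 1235/95 = 13.
Checking s = 5, 6, … the first with gcd(s, 13) = 1 is s = 5, giving 475.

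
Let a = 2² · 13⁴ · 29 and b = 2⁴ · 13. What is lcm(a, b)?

max exponent per prime: 2⁴ · 13⁴ · 29 = 13252304

13252304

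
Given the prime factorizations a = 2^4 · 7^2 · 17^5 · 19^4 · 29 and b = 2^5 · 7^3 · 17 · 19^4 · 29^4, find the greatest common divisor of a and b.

50370630352

min exponent per shared prime: 2^4 · 7^2 · 17 · 19^4 · 29 = 50370630352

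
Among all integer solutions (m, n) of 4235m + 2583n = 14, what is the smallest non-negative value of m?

172

Euclid: 4235 = 1·2583 + 1652; 2583 = 1·1652 + 931; 1652 = 1·931 + 721; 931 = 1·721 + 210; 721 = 3·210 + 91; 210 = 2·91 + 28; 91 = 3·28 + 7; 28 = 4·7 + 0 → gcd = 7; 14 = 7·2.
Back-substitution yields 4235·(86) + 2583·(-141) = 7, so one solution is m = 86·2 = 172, n = -141·2 = -282.
Solutions in m differ by 2583/7 = 369; the one in [0, 369) is 172 mod 369 = 172.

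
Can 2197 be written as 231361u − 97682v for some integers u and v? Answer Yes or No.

By Bézout, 231361u − 97682v = 2197 has integer solutions iff gcd(231361, 97682) | 2197.
Euclid: 231361 = 2·97682 + 35997; 97682 = 2·35997 + 25688; 35997 = 1·25688 + 10309; 25688 = 2·10309 + 5070; 10309 = 2·5070 + 169; 5070 = 30·169 + 0. gcd = 169; 2197 mod 169 = 0. Yes.

Yes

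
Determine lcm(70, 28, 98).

980

70 = 2 · 5 · 7; 28 = 2² · 7; 98 = 2 · 7²
lcm takes max exponent of each prime: 2² · 5 · 7² = 980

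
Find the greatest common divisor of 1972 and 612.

Euclid: 1972 = 3·612 + 136; 612 = 4·136 + 68; 136 = 2·68 + 0. Last nonzero remainder: 68.

68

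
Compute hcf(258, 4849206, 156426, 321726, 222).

258 = 2 · 3 · 43; 4849206 = 2 · 3 · 29² · 31²; 156426 = 2 · 3 · 29² · 31; 321726 = 2 · 3 · 29 · 43²; 222 = 2 · 3 · 37
gcd takes min exponent of each prime: 2 · 3 = 6

6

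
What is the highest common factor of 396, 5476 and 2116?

4

396 = 2² · 3² · 11; 5476 = 2² · 37²; 2116 = 2² · 23²
gcd takes min exponent of each prime: 2² = 4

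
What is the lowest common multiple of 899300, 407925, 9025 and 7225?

90053589899700

899300 = 2² · 5² · 17 · 23²; 407925 = 3² · 5² · 7² · 37; 9025 = 5² · 19²; 7225 = 5² · 17²
lcm takes max exponent of each prime: 2² · 3² · 5² · 7² · 17² · 19² · 23² · 37 = 90053589899700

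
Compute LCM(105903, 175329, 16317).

105903 = 3² · 7 · 41²; 175329 = 3² · 7 · 11² · 23; 16317 = 3² · 7² · 37
lcm takes max exponent of each prime: 3² · 7² · 11² · 23 · 37 · 41² = 76334564691

76334564691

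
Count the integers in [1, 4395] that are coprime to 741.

Prime factors of 741: 3, 13, 19. Count integers ≤ 4395 divisible by none of them.
By inclusion–exclusion: 4395 − ⌊4395/3⌋ − ⌊4395/13⌋ − ⌊4395/19⌋ + ⌊4395/39⌋ + ⌊4395/57⌋ + ⌊4395/247⌋ − ⌊4395/741⌋ = 2562.

2562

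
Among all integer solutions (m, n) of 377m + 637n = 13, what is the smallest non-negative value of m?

22

gcd(377, 637) = 13 (Euclid: 637 = 1·377 + 260; 377 = 1·260 + 117; 260 = 2·117 + 26; 117 = 4·26 + 13; 26 = 2·13 + 0), and 13 | 13.
Extended Euclid: 377·(22) + 637·(-13) = 13. Scale by 1: m₀ = 22.
General solution m = m₀ + 49t; reducing mod 49 gives m = 22 (and n = -13).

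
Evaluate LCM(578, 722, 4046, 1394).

59884846

578 = 2 · 17²; 722 = 2 · 19²; 4046 = 2 · 7 · 17²; 1394 = 2 · 17 · 41
lcm takes max exponent of each prime: 2 · 7 · 17² · 19² · 41 = 59884846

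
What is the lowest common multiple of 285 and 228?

gcd first: 285 = 1·228 + 57; 228 = 4·57 + 0 → gcd = 57
lcm = 285·228/gcd = 64980/57 = 1140

1140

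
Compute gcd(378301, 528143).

378301 = 7 · 11 · 17³
528143 = 7 · 11 · 19³
Common: 7 · 11 = 77

77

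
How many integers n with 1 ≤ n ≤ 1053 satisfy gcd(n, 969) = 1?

626

969 = 3·17·19. Inclusion–exclusion on these primes:
1053 − ⌊1053/3⌋ − ⌊1053/17⌋ − ⌊1053/19⌋ + ⌊1053/51⌋ + ⌊1053/57⌋ + ⌊1053/323⌋ − ⌊1053/969⌋ = 626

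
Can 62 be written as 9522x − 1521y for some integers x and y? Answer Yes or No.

No

gcd(9522, 1521): 9522 = 6·1521 + 396; 1521 = 3·396 + 333; 396 = 1·333 + 63; 333 = 5·63 + 18; 63 = 3·18 + 9; 18 = 2·9 + 0 → 9
9 does not divide 62, so a solution does not exist.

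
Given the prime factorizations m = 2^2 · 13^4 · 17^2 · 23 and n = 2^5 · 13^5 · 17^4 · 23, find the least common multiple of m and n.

22823921312608

max exponent per prime: 2^5 · 13^5 · 17^4 · 23 = 22823921312608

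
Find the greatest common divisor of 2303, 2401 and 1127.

49

gcd(2303, 2401): 2401 = 1·2303 + 98; 2303 = 23·98 + 49; 98 = 2·49 + 0 → 49
gcd(49, 1127): 1127 = 23·49 + 0 → 49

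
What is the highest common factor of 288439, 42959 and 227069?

6137

288439 = 17 · 19² · 47; 42959 = 7 · 17 · 19²; 227069 = 17 · 19² · 37
gcd takes min exponent of each prime: 17 · 19² = 6137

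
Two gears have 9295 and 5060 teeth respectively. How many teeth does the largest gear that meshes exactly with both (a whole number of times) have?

55

9295 = 5 · 11 · 13²
5060 = 2² · 5 · 11 · 23
Common: 5 · 11 = 55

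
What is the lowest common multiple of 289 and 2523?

729147

289 = 17²; 2523 = 3 · 29²
max exponents: 3 · 17² · 29² = 729147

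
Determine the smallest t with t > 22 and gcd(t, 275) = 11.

275 = 11·25. Any t with gcd(t, 275) = 11 is a multiple of 11, say 11s, with s coprime to 25.
Need s > 22/11, so s ≥ 3. First s ≥ 3 with gcd(s, 25) = 1 is s = 3. Thus t = 11·3 = 33.

33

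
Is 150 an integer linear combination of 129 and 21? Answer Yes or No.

Yes

gcd(129, 21): 129 = 6·21 + 3; 21 = 7·3 + 0 → 3
3 divides 150, so a solution exists.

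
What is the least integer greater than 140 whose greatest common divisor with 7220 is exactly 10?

gcd(k, 7220) = 10 forces 10 | k; write k = 10s. Then gcd(10s, 10·722) = 10·gcd(s, 722), so need gcd(s, 722) = 1.
10s > 140 gives s ≥ 15. The least s ≥ 15 coprime to 722 is 15, so k = 10·15 = 150.

150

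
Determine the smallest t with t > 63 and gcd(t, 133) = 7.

70

Multiples of 7 above 63: 7·10, 7·11, … . Need the cofactor coprime to 133/7 = 19.
Checking s = 10, 11, … the first with gcd(s, 19) = 1 is s = 10, giving 70.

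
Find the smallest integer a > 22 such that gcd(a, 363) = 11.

gcd(a, 363) = 11 forces 11 | a; write a = 11s. Then gcd(11s, 11·33) = 11·gcd(s, 33), so need gcd(s, 33) = 1.
11s > 22 gives s ≥ 3. The least s ≥ 3 coprime to 33 is 4, so a = 11·4 = 44.

44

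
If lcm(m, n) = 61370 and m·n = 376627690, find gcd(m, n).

6137

gcd·lcm = product, so gcd = 376627690/61370 = 6137.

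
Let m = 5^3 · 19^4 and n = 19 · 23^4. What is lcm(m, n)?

max exponent per prime: 5^3 · 19^4 · 23^4 = 4558644870125

4558644870125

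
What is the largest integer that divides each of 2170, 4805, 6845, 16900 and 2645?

gcd(2170, 4805): 4805 = 2·2170 + 465; 2170 = 4·465 + 310; 465 = 1·310 + 155; 310 = 2·155 + 0 → 155
gcd(155, 6845): 6845 = 44·155 + 25; 155 = 6·25 + 5; 25 = 5·5 + 0 → 5
gcd(5, 16900): 16900 = 3380·5 + 0 → 5
gcd(5, 2645): 2645 = 529·5 + 0 → 5

5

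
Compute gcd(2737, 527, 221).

17

gcd(2737, 527): 2737 = 5·527 + 102; 527 = 5·102 + 17; 102 = 6·17 + 0 → 17
gcd(17, 221): 221 = 13·17 + 0 → 17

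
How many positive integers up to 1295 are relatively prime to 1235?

905

1235 = 5·13·19. Inclusion–exclusion on these primes:
1295 − ⌊1295/5⌋ − ⌊1295/13⌋ − ⌊1295/19⌋ + ⌊1295/65⌋ + ⌊1295/95⌋ + ⌊1295/247⌋ − ⌊1295/1235⌋ = 905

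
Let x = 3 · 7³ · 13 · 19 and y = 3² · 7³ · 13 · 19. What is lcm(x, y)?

762489

max exponent per prime: 3² · 7³ · 13 · 19 = 762489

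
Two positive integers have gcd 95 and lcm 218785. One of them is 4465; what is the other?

4655

p·q = gcd·lcm = 95·218785 = 20784575, so q = 20784575/4465 = 4655.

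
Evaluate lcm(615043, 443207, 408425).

12426959191075

lcm(615043, 443207) = 615043·443207/gcd = 272591362901/17 = 16034786053
lcm(16034786053, 408425) = 16034786053·408425/gcd = 6549007493696525/527 = 12426959191075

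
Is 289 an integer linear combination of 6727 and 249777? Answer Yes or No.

By Bézout, 6727u − 249777v = 289 has integer solutions iff gcd(6727, 249777) | 289.
Euclid: 249777 = 37·6727 + 878; 6727 = 7·878 + 581; 878 = 1·581 + 297; 581 = 1·297 + 284; 297 = 1·284 + 13; 284 = 21·13 + 11; 13 = 1·11 + 2; 11 = 5·2 + 1; 2 = 2·1 + 0. gcd = 1; 289 mod 1 = 0. Yes.

Yes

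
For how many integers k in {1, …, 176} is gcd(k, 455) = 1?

Prime factors of 455: 5, 7, 13. Count integers ≤ 176 divisible by none of them.
By inclusion–exclusion: 176 − ⌊176/5⌋ − ⌊176/7⌋ − ⌊176/13⌋ + ⌊176/35⌋ + ⌊176/65⌋ + ⌊176/91⌋ − ⌊176/455⌋ = 111.

111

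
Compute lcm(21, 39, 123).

11193

lcm(21, 39) = 21·39/gcd = 819/3 = 273
lcm(273, 123) = 273·123/gcd = 33579/3 = 11193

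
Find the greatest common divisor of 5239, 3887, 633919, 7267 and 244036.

gcd(5239, 3887): 5239 = 1·3887 + 1352; 3887 = 2·1352 + 1183; 1352 = 1·1183 + 169; 1183 = 7·169 + 0 → 169
gcd(169, 633919): 633919 = 3751·169 + 0 → 169
gcd(169, 7267): 7267 = 43·169 + 0 → 169
gcd(169, 244036): 244036 = 1444·169 + 0 → 169

169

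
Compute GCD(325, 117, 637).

325 = 5² · 13; 117 = 3² · 13; 637 = 7² · 13
gcd takes min exponent of each prime: 13 = 13

13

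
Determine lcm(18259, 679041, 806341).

lcm(18259, 679041) = 18259·679041/gcd = 12398609619/19 = 652558401
lcm(652558401, 806341) = 652558401·806341/gcd = 526184593620741/589 = 893352450969

893352450969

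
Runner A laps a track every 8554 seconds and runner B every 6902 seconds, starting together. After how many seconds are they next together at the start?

4217122

8554 = 2 · 7 · 13 · 47; 6902 = 2 · 7 · 17 · 29
max exponents: 2 · 7 · 13 · 17 · 29 · 47 = 4217122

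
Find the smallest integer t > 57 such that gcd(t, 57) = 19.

57 = 19·3. Any t with gcd(t, 57) = 19 is a multiple of 19, say 19s, with s coprime to 3.
Need s > 57/19, so s ≥ 4. First s ≥ 4 with gcd(s, 3) = 1 is s = 4. Thus t = 19·4 = 76.

76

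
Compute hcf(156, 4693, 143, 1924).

13

gcd(156, 4693): 4693 = 30·156 + 13; 156 = 12·13 + 0 → 13
gcd(13, 143): 143 = 11·13 + 0 → 13
gcd(13, 1924): 1924 = 148·13 + 0 → 13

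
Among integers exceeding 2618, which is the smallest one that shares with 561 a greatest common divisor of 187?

gcd(m, 561) = 187 forces 187 | m; write m = 187s. Then gcd(187s, 187·3) = 187·gcd(s, 3), so need gcd(s, 3) = 1.
187s > 2618 gives s ≥ 15. The least s ≥ 15 coprime to 3 is 16, so m = 187·16 = 2992.

2992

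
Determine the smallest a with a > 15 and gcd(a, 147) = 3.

147 = 3·49. Any a with gcd(a, 147) = 3 is a multiple of 3, say 3s, with s coprime to 49.
Need s > 15/3, so s ≥ 6. First s ≥ 6 with gcd(s, 49) = 1 is s = 6. Thus a = 3·6 = 18.

18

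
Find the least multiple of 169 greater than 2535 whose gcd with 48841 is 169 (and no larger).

48841 = 169·289. Any x with gcd(x, 48841) = 169 is a multiple of 169, say 169s, with s coprime to 289.
Need s > 2535/169, so s ≥ 16. First s ≥ 16 with gcd(s, 289) = 1 is s = 16. Thus x = 169·16 = 2704.

2704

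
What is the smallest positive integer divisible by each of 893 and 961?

858173

893 = 19 · 47; 961 = 31²
max exponents: 19 · 31² · 47 = 858173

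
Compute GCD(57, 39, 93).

3

gcd(57, 39): 57 = 1·39 + 18; 39 = 2·18 + 3; 18 = 6·3 + 0 → 3
gcd(3, 93): 93 = 31·3 + 0 → 3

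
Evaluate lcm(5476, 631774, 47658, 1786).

lcm(5476, 631774) = 5476·631774/gcd = 3459594424/2 = 1729797212
lcm(1729797212, 47658) = 1729797212·47658/gcd = 82438675529496/1222 = 67462091268
lcm(67462091268, 1786) = 67462091268·1786/gcd = 120487295004648/94 = 1281779734092

1281779734092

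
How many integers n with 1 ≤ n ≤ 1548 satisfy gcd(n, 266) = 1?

628

266 = 2·7·19. Inclusion–exclusion on these primes:
1548 − ⌊1548/2⌋ − ⌊1548/7⌋ − ⌊1548/19⌋ + ⌊1548/14⌋ + ⌊1548/38⌋ + ⌊1548/133⌋ − ⌊1548/266⌋ = 628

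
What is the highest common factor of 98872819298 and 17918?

Euclid: 98872819298 = 5518072·17918 + 5202; 17918 = 3·5202 + 2312; 5202 = 2·2312 + 578; 2312 = 4·578 + 0. Last nonzero remainder: 578.

578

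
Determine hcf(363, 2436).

Euclid: 2436 = 6·363 + 258; 363 = 1·258 + 105; 258 = 2·105 + 48; 105 = 2·48 + 9; 48 = 5·9 + 3; 9 = 3·3 + 0. Last nonzero remainder: 3.

3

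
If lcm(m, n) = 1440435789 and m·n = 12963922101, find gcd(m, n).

gcd·lcm = product, so gcd = 12963922101/1440435789 = 9.

9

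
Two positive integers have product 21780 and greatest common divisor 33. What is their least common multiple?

Since gcd(u,v)·lcm(u,v) = uv, lcm = 21780/33 = 660.

660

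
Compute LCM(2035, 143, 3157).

7592585

2035 = 5 · 11 · 37; 143 = 11 · 13; 3157 = 7 · 11 · 41
lcm takes max exponent of each prime: 5 · 7 · 11 · 13 · 37 · 41 = 7592585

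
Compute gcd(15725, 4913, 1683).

17

15725 = 5² · 17 · 37; 4913 = 17³; 1683 = 3² · 11 · 17
gcd takes min exponent of each prime: 17 = 17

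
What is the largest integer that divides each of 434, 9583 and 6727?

7

434 = 2 · 7 · 31; 9583 = 7 · 37²; 6727 = 7 · 31²
gcd takes min exponent of each prime: 7 = 7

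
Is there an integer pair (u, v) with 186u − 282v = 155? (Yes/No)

gcd(186, 282): 282 = 1·186 + 96; 186 = 1·96 + 90; 96 = 1·90 + 6; 90 = 15·6 + 0 → 6
6 does not divide 155, so a solution does not exist.

No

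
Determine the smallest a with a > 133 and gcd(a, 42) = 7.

42 = 7·6. Any a with gcd(a, 42) = 7 is a multiple of 7, say 7s, with s coprime to 6.
Need s > 133/7, so s ≥ 20. First s ≥ 20 with gcd(s, 6) = 1 is s = 23. Thus a = 7·23 = 161.

161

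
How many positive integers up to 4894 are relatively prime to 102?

Prime factors of 102: 2, 3, 17. Count integers ≤ 4894 divisible by none of them.
By inclusion–exclusion: 4894 − ⌊4894/2⌋ − ⌊4894/3⌋ − ⌊4894/17⌋ + ⌊4894/6⌋ + ⌊4894/34⌋ + ⌊4894/51⌋ − ⌊4894/102⌋ = 1535.

1535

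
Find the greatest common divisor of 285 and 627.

57

Euclid: 627 = 2·285 + 57; 285 = 5·57 + 0. Last nonzero remainder: 57.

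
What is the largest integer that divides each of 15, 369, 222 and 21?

gcd(15, 369): 369 = 24·15 + 9; 15 = 1·9 + 6; 9 = 1·6 + 3; 6 = 2·3 + 0 → 3
gcd(3, 222): 222 = 74·3 + 0 → 3
gcd(3, 21): 21 = 7·3 + 0 → 3

3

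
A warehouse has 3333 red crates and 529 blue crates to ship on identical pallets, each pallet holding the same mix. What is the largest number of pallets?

1

Euclid: 3333 = 6·529 + 159; 529 = 3·159 + 52; 159 = 3·52 + 3; 52 = 17·3 + 1; 3 = 3·1 + 0. Last nonzero remainder: 1.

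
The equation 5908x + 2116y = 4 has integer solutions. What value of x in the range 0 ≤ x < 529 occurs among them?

428

Reduce mod 2116: 5908x ≡ 4 (mod 2116). With g = gcd(5908, 2116) = 4 dividing 4, divide through: 1477x ≡ 1 (mod 529).
Since gcd(1477, 529) = 1, x ≡ 1·(1477)⁻¹ ≡ 428 (mod 529). Smallest non-negative: 428.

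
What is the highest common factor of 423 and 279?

9

423 = 3² · 47
279 = 3² · 31
Common: 3² = 9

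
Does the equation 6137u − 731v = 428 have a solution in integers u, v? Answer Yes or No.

No

By Bézout, 6137u − 731v = 428 has integer solutions iff gcd(6137, 731) | 428.
Euclid: 6137 = 8·731 + 289; 731 = 2·289 + 153; 289 = 1·153 + 136; 153 = 1·136 + 17; 136 = 8·17 + 0. gcd = 17; 428 mod 17 = 3. No.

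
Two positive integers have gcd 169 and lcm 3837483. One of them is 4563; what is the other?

142129

a·b = gcd·lcm = 169·3837483 = 648534627, so b = 648534627/4563 = 142129.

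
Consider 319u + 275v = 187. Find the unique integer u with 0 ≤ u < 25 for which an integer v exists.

gcd(319, 275) = 11 (Euclid: 319 = 1·275 + 44; 275 = 6·44 + 11; 44 = 4·11 + 0), and 11 | 187.
Extended Euclid: 319·(-6) + 275·(7) = 11. Scale by 17: u₀ = -102.
General solution u = u₀ + 25t; reducing mod 25 gives u = 23 (and v = -26).

23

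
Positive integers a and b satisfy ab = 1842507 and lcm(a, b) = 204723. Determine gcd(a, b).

From gcd × lcm = ab: gcd = 1842507 / 204723 = 9.

9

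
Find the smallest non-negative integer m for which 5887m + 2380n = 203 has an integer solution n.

129

Reduce mod 2380: 5887m ≡ 203 (mod 2380). With g = gcd(5887, 2380) = 7 dividing 203, divide through: 841m ≡ 29 (mod 340).
Since gcd(841, 340) = 1, m ≡ 29·(841)⁻¹ ≡ 129 (mod 340). Smallest non-negative: 129.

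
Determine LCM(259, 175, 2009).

lcm(259, 175) = 259·175/gcd = 45325/7 = 6475
lcm(6475, 2009) = 6475·2009/gcd = 13008275/7 = 1858325

1858325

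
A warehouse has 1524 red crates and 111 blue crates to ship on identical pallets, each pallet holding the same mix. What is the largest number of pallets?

1524 = 2² · 3 · 127
111 = 3 · 37
Common: 3 = 3

3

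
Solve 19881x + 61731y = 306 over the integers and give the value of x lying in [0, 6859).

Reduce mod 61731: 19881x ≡ 306 (mod 61731). With g = gcd(19881, 61731) = 9 dividing 306, divide through: 2209x ≡ 34 (mod 6859).
Since gcd(2209, 6859) = 1, x ≡ 34·(2209)⁻¹ ≡ 4316 (mod 6859). Smallest non-negative: 4316.

4316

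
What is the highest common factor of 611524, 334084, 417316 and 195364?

gcd(611524, 334084): 611524 = 1·334084 + 277440; 334084 = 1·277440 + 56644; 277440 = 4·56644 + 50864; 56644 = 1·50864 + 5780; 50864 = 8·5780 + 4624; 5780 = 1·4624 + 1156; 4624 = 4·1156 + 0 → 1156
gcd(1156, 417316): 417316 = 361·1156 + 0 → 1156
gcd(1156, 195364): 195364 = 169·1156 + 0 → 1156

1156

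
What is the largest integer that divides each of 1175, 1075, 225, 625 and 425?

25

gcd(1175, 1075): 1175 = 1·1075 + 100; 1075 = 10·100 + 75; 100 = 1·75 + 25; 75 = 3·25 + 0 → 25
gcd(25, 225): 225 = 9·25 + 0 → 25
gcd(25, 625): 625 = 25·25 + 0 → 25
gcd(25, 425): 425 = 17·25 + 0 → 25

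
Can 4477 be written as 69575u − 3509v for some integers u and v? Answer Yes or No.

By Bézout, 69575u − 3509v = 4477 has integer solutions iff gcd(69575, 3509) | 4477.
Euclid: 69575 = 19·3509 + 2904; 3509 = 1·2904 + 605; 2904 = 4·605 + 484; 605 = 1·484 + 121; 484 = 4·121 + 0. gcd = 121; 4477 mod 121 = 0. Yes.

Yes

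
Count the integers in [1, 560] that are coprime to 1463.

414

1463 = 7·11·19. Inclusion–exclusion on these primes:
560 − ⌊560/7⌋ − ⌊560/11⌋ − ⌊560/19⌋ + ⌊560/77⌋ + ⌊560/133⌋ + ⌊560/209⌋ − ⌊560/1463⌋ = 414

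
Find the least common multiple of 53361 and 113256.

gcd first: 113256 = 2·53361 + 6534; 53361 = 8·6534 + 1089; 6534 = 6·1089 + 0 → gcd = 1089
lcm = 53361·113256/gcd = 6043453416/1089 = 5549544

5549544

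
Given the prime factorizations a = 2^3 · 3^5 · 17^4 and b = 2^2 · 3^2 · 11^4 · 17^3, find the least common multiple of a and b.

max exponent per prime: 2^3 · 3^5 · 11^4 · 17^4 = 2377183388184

2377183388184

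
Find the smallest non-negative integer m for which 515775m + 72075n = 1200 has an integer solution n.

282

gcd(515775, 72075) = 75 (Euclid: 515775 = 7·72075 + 11250; 72075 = 6·11250 + 4575; 11250 = 2·4575 + 2100; 4575 = 2·2100 + 375; 2100 = 5·375 + 225; 375 = 1·225 + 150; 225 = 1·150 + 75; 150 = 2·75 + 0), and 75 | 1200.
Extended Euclid: 515775·(378) + 72075·(-2705) = 75. Scale by 16: m₀ = 6048.
General solution m = m₀ + 961t; reducing mod 961 gives m = 282 (and n = -2018).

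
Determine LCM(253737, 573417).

16166345481

gcd first: 573417 = 2·253737 + 65943; 253737 = 3·65943 + 55908; 65943 = 1·55908 + 10035; 55908 = 5·10035 + 5733; 10035 = 1·5733 + 4302; 5733 = 1·4302 + 1431; 4302 = 3·1431 + 9; 1431 = 159·9 + 0 → gcd = 9
lcm = 253737·573417/gcd = 145497109329/9 = 16166345481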